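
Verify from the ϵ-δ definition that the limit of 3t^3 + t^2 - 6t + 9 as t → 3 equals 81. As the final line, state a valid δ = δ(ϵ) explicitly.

δ = min(1, ϵ/112)

Suppose ϵ > 0. We want δ > 0 such that 0 < |t − 3| < δ implies |(3t^3 + t^2 - 6t + 9) − 81| < ϵ.
(3t^3 + t^2 - 6t + 9) − 81 = 3t^3 + t^2 - 6t - 72 = (t − 3)(3t^2 + 10t + 24).
So |(3t^3 + t^2 - 6t + 9) − 81| = |t − 3|·|3t^2 + 10t + 24|.
Require δ ≤ 1. Then |t − 3| < 1 gives |t| < 4, and by the triangle inequality |3t^2 + 10t + 24| ≤ 3·4^2 + 10·4 + 24 = 112.
Hence |(3t^3 + t^2 - 6t + 9) − 81| ≤ 112|t − 3| < ϵ provided |t − 3| < ϵ/112.
Choosing δ = min(1, ϵ/112) ensures both conditions, hence |(3t^3 + t^2 - 6t + 9) − 81| < ϵ.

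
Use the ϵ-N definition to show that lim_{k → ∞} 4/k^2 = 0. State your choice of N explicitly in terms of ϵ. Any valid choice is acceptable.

N = (4/ϵ)^{1/2}

Suppose ϵ > 0. For k ≥ 1, |4/k^2 − 0| = 4/k^2.
4/k^2 < ϵ ⇔ k^2 > 4/ϵ ⇔ k > (4/ϵ)^{1/2}.
Take N = (4/ϵ)^{1/2}. Then k > N implies 4/k^2 < ϵ.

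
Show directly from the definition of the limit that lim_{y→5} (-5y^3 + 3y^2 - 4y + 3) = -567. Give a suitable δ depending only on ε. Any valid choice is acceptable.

Suppose ε > 0. We want δ > 0 such that 0 < |y − 5| < δ implies |(-5y^3 + 3y^2 - 4y + 3) + 567| < ε.
(-5y^3 + 3y^2 - 4y + 3) + 567 = -5y^3 + 3y^2 - 4y + 570 = (y − 5)(-5y^2 - 22y - 114).
So |(-5y^3 + 3y^2 - 4y + 3) + 567| = |y − 5|·|-5y^2 - 22y - 114|.
Assume first that |y − 5| < 1, so |y| < 6. Then |-5y^2 - 22y - 114| ≤ 5·6^2 + 22·6 + 114 = 426.
Hence |(-5y^3 + 3y^2 - 4y + 3) + 567| ≤ 426|y − 5| < ε provided |y − 5| < ε/426.
Choosing δ = min(1, ε/426) ensures both conditions, hence |(-5y^3 + 3y^2 - 4y + 3) + 567| < ε.

δ = min(1, ε/426)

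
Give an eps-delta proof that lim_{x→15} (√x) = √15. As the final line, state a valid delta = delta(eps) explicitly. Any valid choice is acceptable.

Suppose eps > 0. We want delta > 0 such that 0 < |x − 15| < delta implies |√x − √15| < eps.
Multiplying by the conjugate, |√x − √15| = |x − 15|/(√x + √15).
Restrict delta ≤ 15 so that |x − 15| < 15 forces x > 0, and then √x + √15 > √15.
Hence |√x − √15| < |x − 15|/√15, which is < eps once |x − 15| < √15·eps.
Take delta = min(15, √15·eps). If 0 < |x − 15| < delta then x > 0 and |√x − √15| < |x − 15|/√15 < eps.

delta = min(15, √15·eps)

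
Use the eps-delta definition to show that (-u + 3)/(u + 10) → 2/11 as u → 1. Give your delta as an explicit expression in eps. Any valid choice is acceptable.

delta = min(11/2, (121/26)eps)

Suppose eps > 0. We want delta > 0 with 0 < |u − 1| < delta ⇒ |(-u + 3)/(u + 10) − (2/11)| < eps.
Combining over a common denominator, (-u + 3)/(u + 10) − (2/11) = [(-u + 3)·11 − 2·(u + 10)] / [11·(u + 10)] = -13(u − 1) / (11(u + 10)).
So |(-u + 3)/(u + 10) − (2/11)| = 13|u − 1| / (11·|u + 10|).
Require delta ≤ 11/2, so |u + 10| ≥ |11| − |u − 1| > 11 − 11/2 = 11/2.
Hence |(-u + 3)/(u + 10) − (2/11)| < 13|u − 1|/(11·(11/2)) = (26/121)|u − 1|, which is < eps once |u − 1| < (121/26)eps.
Take delta = min(11/2, (121/26)eps). Then 0 < |u − 1| < delta forces both bounds, so |(-u + 3)/(u + 10) − (2/11)| < eps.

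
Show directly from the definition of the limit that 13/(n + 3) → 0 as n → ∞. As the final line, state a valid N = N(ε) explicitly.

N = 13/ε

Suppose ε > 0. For n ≥ 1, |13/(n + 3) − 0| = 13/(n + 3) ≤ 13/n.
We need 13/n < ε, i.e. n > 13/ε.
Take N = 13/ε. If n > N then |13/(n + 3)| ≤ 13/n < ε.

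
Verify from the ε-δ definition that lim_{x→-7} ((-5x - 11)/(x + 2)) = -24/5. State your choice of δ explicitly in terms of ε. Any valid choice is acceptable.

δ = min(5/2, (25/2)ε)

Fix ε > 0. We want δ > 0 with 0 < |x + 7| < δ ⇒ |(-5x - 11)/(x + 2) + 24/5| < ε.
Combining over a common denominator, (-5x - 11)/(x + 2) + 24/5 = [(-5x - 11)·(-5) − 24·(x + 2)] / [(-5)·(x + 2)] = 1(x + 7) / ((-5)(x + 2)).
So |(-5x - 11)/(x + 2) + 24/5| = |x + 7| / (5·|x + 2|).
Restrict δ ≤ 5/2. Then |x + 7| < 5/2 gives |x + 2| = |(x + 7) + (-5)| ≥ 5 − 5/2 = 5/2.
Hence |(-5x - 11)/(x + 2) + 24/5| < |x + 7|/(5·(5/2)) = (2/25)|x + 7|, which is < ε once |x + 7| < (25/2)ε.
Take δ = min(5/2, (25/2)ε). Then 0 < |x + 7| < δ forces both bounds, so |(-5x - 11)/(x + 2) + 24/5| < ε.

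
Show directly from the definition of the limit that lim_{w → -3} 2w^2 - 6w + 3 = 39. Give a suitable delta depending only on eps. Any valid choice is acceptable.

Let eps > 0 be given. We want delta > 0 such that 0 < |w + 3| < delta implies |(2w^2 - 6w + 3) − 39| < eps.
(2w^2 - 6w + 3) − 39 = 2w^2 - 6w - 36 = (w + 3)(2w - 12).
So |(2w^2 - 6w + 3) − 39| = |w + 3|·|2w - 12|.
Assume first that |w + 3| < 1, so |w| < 4. Then |2w - 12| ≤ 2·4 + 12 = 20.
Hence |(2w^2 - 6w + 3) − 39| ≤ 20|w + 3| < eps provided |w + 3| < eps/20.
Choosing delta = min(1, eps/20) ensures both conditions, hence |(2w^2 - 6w + 3) − 39| < eps.

delta = min(1, eps/20)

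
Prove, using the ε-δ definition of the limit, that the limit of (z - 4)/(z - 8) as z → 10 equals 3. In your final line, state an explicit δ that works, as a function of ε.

Fix ε > 0. We want δ > 0 with 0 < |z − 10| < δ ⇒ |(z - 4)/(z - 8) − 3| < ε.
Combining over a common denominator, (z - 4)/(z - 8) − 3 = [(z - 4)·2 − 6·(z - 8)] / [2·(z - 8)] = -4(z − 10) / (2(z - 8)).
So |(z - 4)/(z - 8) − 3| = 4|z − 10| / (2·|z − 8|).
Restrict δ ≤ 1. Then |z − 10| < 1 gives |z − 8| = |(z − 10) + 2| ≥ 2 − 1 = 1.
Hence |(z - 4)/(z - 8) − 3| < 4|z − 10|/(2·1) = 2|z − 10|, which is < ε once |z − 10| < (1/2)ε.
Take δ = min(1, (1/2)ε). Then 0 < |z − 10| < δ forces both bounds, so |(z - 4)/(z - 8) − 3| < ε.

δ = min(1, (1/2)ε)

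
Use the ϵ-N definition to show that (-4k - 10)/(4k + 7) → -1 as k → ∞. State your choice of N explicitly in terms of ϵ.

Fix ϵ > 0. For k ≥ 1, |(-4k - 10)/(4k + 7) + 1| = |-12|/(4(4k + 7)) = 12/(4(4k + 7)).
Since 4k + 7 ≥ 4k for k ≥ 1, this is ≤ 12/(4·4k) = (3/4)/k.
So |(-4k - 10)/(4k + 7) + 1| < ϵ whenever k > (3/4)/ϵ.
Take N = (3/4)/ϵ. If k > N then |(-4k - 10)/(4k + 7) + 1| ≤ (3/4)/k < ϵ.

N = (3/4)/ϵ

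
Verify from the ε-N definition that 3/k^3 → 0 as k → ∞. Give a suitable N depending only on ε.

Let ε > 0 be given. For k ≥ 1, |3/k^3 − 0| = 3/k^3.
3/k^3 < ε ⇔ k^3 > 3/ε ⇔ k > (3/ε)^{1/3}.
Take N = (3/ε)^{1/3}. Then k > N implies 3/k^3 < ε.

N = (3/ε)^{1/3}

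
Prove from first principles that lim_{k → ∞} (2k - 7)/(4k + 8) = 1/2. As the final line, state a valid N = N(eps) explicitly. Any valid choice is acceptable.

N = (11/4)/eps

Let eps > 0. For k ≥ 1, |(2k - 7)/(4k + 8) − (1/2)| = |-44|/(4(4k + 8)) = 44/(4(4k + 8)).
Since 4k + 8 ≥ 4k for k ≥ 1, this is ≤ 44/(4·4k) = (11/4)/k.
So |(2k - 7)/(4k + 8) − (1/2)| < eps whenever k > (11/4)/eps.
Take N = (11/4)/eps. If k > N then |(2k - 7)/(4k + 8) − (1/2)| ≤ (11/4)/k < eps.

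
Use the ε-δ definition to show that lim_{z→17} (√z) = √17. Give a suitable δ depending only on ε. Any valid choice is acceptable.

δ = min(17, √17·ε)

Let ε > 0. We want δ > 0 such that 0 < |z − 17| < δ implies |√z − √17| < ε.
Rationalise: √z − √17 = (z − 17)/(√z + √17), so |√z − √17| = |z − 17|/(√z + √17).
Restrict δ ≤ 17 so that |z − 17| < 17 forces z > 0, and then √z + √17 > √17.
Hence |√z − √17| < |z − 17|/√17, which is < ε once |z − 17| < √17·ε.
Take δ = min(17, √17·ε). If 0 < |z − 17| < δ then z > 0 and |√z − √17| < |z − 17|/√17 < ε.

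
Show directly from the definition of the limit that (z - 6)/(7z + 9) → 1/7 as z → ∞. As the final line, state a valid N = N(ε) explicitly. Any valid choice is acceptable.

Fix ε > 0. We seek N > 0 such that z > N implies |(z - 6)/(7z + 9) − (1/7)| < ε.
(z - 6)/(7z + 9) − (1/7) = (7(z - 6) − (7z + 9)) / (7(7z + 9)) = -51/(7(7z + 9)).
For z > 0 we have 7z + 9 > 7z, so |(z - 6)/(7z + 9) − (1/7)| = 51/(7(7z + 9)) < 51/(7·7z) = (51/49)/z.
Thus |(z - 6)/(7z + 9) − (1/7)| < ε whenever z > (51/49)/ε.
Take N = (51/49)/ε. If z > N then |(z - 6)/(7z + 9) − (1/7)| < (51/49)/z < ε.

N = (51/49)/ε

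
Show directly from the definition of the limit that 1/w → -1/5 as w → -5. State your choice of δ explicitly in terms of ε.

δ = min(5/2, (25/2)ε)

Let ε > 0 be given. We seek δ > 0 such that 0 < |w + 5| < δ implies |1/w + 1/5| < ε.
|1/w + 1/5| = |-5 − w|/(5·|w|) = |w + 5|/(5|w|).
Require δ ≤ 5/2 so that |w| > 5 − 5/2 = 5/2, hence 5|w| > 25/2.
Then |1/w + 1/5| < |w + 5|/(25/2), which is < ε when |w + 5| < (25/2)ε.
Take δ = min(5/2, (25/2)ε). Then 0 < |w + 5| < δ gives both |w + 5| < 5/2 and |w + 5| < (25/2)ε, so |1/w + 1/5| < ε.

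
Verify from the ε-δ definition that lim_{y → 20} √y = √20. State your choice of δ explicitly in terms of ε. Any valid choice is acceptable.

Let ε > 0. We want δ > 0 such that 0 < |y − 20| < δ implies |√y − √20| < ε.
Rationalise: √y − √20 = (y − 20)/(√y + √20), so |√y − √20| = |y − 20|/(√y + √20).
Restrict δ ≤ 20 so that |y − 20| < 20 forces y > 0, and then √y + √20 > √20.
Hence |√y − √20| < |y − 20|/√20, which is < ε once |y − 20| < √20·ε.
Take δ = min(20, √20·ε). If 0 < |y − 20| < δ then y > 0 and |√y − √20| < |y − 20|/√20 < ε.

δ = min(20, √20·ε)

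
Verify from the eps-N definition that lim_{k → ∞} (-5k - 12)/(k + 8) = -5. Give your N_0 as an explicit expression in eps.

Fix eps > 0. For k ≥ 1, |(-5k - 12)/(k + 8) + 5| = |28|/((k + 8)) = 28/((k + 8)).
Since k + 8 ≥ k for k ≥ 1, this is ≤ 28/(k) = 28/k.
So |(-5k - 12)/(k + 8) + 5| < eps whenever k > 28/eps.
Take N_0 = 28/eps. If k > N_0 then |(-5k - 12)/(k + 8) + 5| ≤ 28/k < eps.

N_0 = 28/eps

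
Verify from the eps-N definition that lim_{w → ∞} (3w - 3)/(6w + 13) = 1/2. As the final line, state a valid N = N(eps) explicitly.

Let eps > 0 be given. We seek N > 0 such that w > N implies |(3w - 3)/(6w + 13) − (1/2)| < eps.
(3w - 3)/(6w + 13) − (1/2) = (6(3w - 3) − 3(6w + 13)) / (6(6w + 13)) = -57/(6(6w + 13)).
For w > 0 we have 6w + 13 > 6w, so |(3w - 3)/(6w + 13) − (1/2)| = 57/(6(6w + 13)) < 57/(6·6w) = (19/12)/w.
Thus |(3w - 3)/(6w + 13) − (1/2)| < eps whenever w > (19/12)/eps.
Take N = (19/12)/eps. If w > N then |(3w - 3)/(6w + 13) − (1/2)| < (19/12)/w < eps.

N = (19/12)/eps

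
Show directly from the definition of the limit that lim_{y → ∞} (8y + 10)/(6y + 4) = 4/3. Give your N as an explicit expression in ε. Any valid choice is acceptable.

Let ε > 0. We seek N > 0 such that y > N implies |(8y + 10)/(6y + 4) − (4/3)| < ε.
(8y + 10)/(6y + 4) − (4/3) = (6(8y + 10) − 8(6y + 4)) / (6(6y + 4)) = 28/(6(6y + 4)).
For y > 0 we have 6y + 4 > 6y, so |(8y + 10)/(6y + 4) − (4/3)| = 28/(6(6y + 4)) < 28/(6·6y) = (7/9)/y.
Thus |(8y + 10)/(6y + 4) − (4/3)| < ε whenever y > (7/9)/ε.
Take N = (7/9)/ε. If y > N then |(8y + 10)/(6y + 4) − (4/3)| < (7/9)/y < ε.

N = (7/9)/ε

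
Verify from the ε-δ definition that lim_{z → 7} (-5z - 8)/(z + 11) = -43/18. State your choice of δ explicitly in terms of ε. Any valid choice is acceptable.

δ = min(9, (162/47)ε)

Let ε > 0. We want δ > 0 with 0 < |z − 7| < δ ⇒ |(-5z - 8)/(z + 11) + 43/18| < ε.
Combining over a common denominator, (-5z - 8)/(z + 11) + 43/18 = [(-5z - 8)·18 − (-43)·(z + 11)] / [18·(z + 11)] = -47(z − 7) / (18(z + 11)).
So |(-5z - 8)/(z + 11) + 43/18| = 47|z − 7| / (18·|z + 11|).
Require δ ≤ 9, so |z + 11| ≥ |18| − |z − 7| > 18 − 9 = 9.
Hence |(-5z - 8)/(z + 11) + 43/18| < 47|z − 7|/(18·9) = (47/162)|z − 7|, which is < ε once |z − 7| < (162/47)ε.
Take δ = min(9, (162/47)ε). Then 0 < |z − 7| < δ forces both bounds, so |(-5z - 8)/(z + 11) + 43/18| < ε.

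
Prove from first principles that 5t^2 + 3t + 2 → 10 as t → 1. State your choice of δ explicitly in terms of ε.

δ = min(1, ε/18)

Let ε > 0 be given. We want δ > 0 such that 0 < |t − 1| < δ implies |(5t^2 + 3t + 2) − 10| < ε.
(5t^2 + 3t + 2) − 10 = 5t^2 + 3t - 8 = (t − 1)(5t + 8).
So |(5t^2 + 3t + 2) − 10| = |t − 1|·|5t + 8|.
Require δ ≤ 1. Then |t − 1| < 1 gives |t| < 2, and by the triangle inequality |5t + 8| ≤ 5·2 + 8 = 18.
Hence |(5t^2 + 3t + 2) − 10| ≤ 18|t − 1| < ε provided |t − 1| < ε/18.
Choosing δ = min(1, ε/18) ensures both conditions, hence |(5t^2 + 3t + 2) − 10| < ε.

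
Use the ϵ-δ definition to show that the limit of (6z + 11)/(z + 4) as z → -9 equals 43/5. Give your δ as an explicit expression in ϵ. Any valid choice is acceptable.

Suppose ϵ > 0. We want δ > 0 with 0 < |z + 9| < δ ⇒ |(6z + 11)/(z + 4) − (43/5)| < ϵ.
Combining over a common denominator, (6z + 11)/(z + 4) − (43/5) = [(6z + 11)·(-5) − (-43)·(z + 4)] / [(-5)·(z + 4)] = 13(z + 9) / ((-5)(z + 4)).
So |(6z + 11)/(z + 4) − (43/5)| = 13|z + 9| / (5·|z + 4|).
Restrict δ ≤ 5/2. Then |z + 9| < 5/2 gives |z + 4| = |(z + 9) + (-5)| ≥ 5 − 5/2 = 5/2.
Hence |(6z + 11)/(z + 4) − (43/5)| < 13|z + 9|/(5·(5/2)) = (26/25)|z + 9|, which is < ϵ once |z + 9| < (25/26)ϵ.
Take δ = min(5/2, (25/26)ϵ). Then 0 < |z + 9| < δ forces both bounds, so |(6z + 11)/(z + 4) − (43/5)| < ϵ.

δ = min(5/2, (25/26)ϵ)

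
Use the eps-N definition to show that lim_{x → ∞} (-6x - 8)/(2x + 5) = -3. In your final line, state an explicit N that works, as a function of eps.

N = (7/2)/eps

Suppose eps > 0. We seek N > 0 such that x > N implies |(-6x - 8)/(2x + 5) + 3| < eps.
(-6x - 8)/(2x + 5) + 3 = (2(-6x - 8) − (-6)(2x + 5)) / (2(2x + 5)) = 14/(2(2x + 5)).
For x > 0 we have 2x + 5 > 2x, so |(-6x - 8)/(2x + 5) + 3| = 14/(2(2x + 5)) < 14/(2·2x) = (7/2)/x.
Thus |(-6x - 8)/(2x + 5) + 3| < eps whenever x > (7/2)/eps.
Take N = (7/2)/eps. If x > N then |(-6x - 8)/(2x + 5) + 3| < (7/2)/x < eps.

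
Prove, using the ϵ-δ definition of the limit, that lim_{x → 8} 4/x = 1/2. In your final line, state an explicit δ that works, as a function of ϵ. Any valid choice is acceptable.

δ = min(4, 8ϵ)

Fix ϵ > 0. We seek δ > 0 such that 0 < |x − 8| < δ implies |4/x − (1/2)| < ϵ.
|4/x − (1/2)| = 4·|8 − x|/(8·|x|) = 4|x − 8|/(8|x|).
Require δ ≤ 4 so that |x| > 8 − 4 = 4, hence 8|x| > 32.
Then |4/x − (1/2)| < 4|x − 8|/32, which is < ϵ when |x − 8| < 8ϵ.
Take δ = min(4, 8ϵ). Then 0 < |x − 8| < δ gives both |x − 8| < 4 and |x − 8| < 8ϵ, so |4/x − (1/2)| < ϵ.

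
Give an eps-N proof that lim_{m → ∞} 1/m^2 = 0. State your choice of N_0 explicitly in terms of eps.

N_0 = (1/eps)^{1/2}

Fix eps > 0. For m ≥ 1, |1/m^2 − 0| = 1/m^2.
1/m^2 < eps ⇔ m^2 > 1/eps ⇔ m > (1/eps)^{1/2}.
Take N_0 = (1/eps)^{1/2}. Then m > N_0 implies 1/m^2 < eps.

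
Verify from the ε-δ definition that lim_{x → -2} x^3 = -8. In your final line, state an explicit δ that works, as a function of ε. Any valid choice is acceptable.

Let ε > 0. We seek δ > 0 with 0 < |x + 2| < δ ⇒ |x^3 + 8| < ε.
Factor: x^3 + 8 = (x + 2)(x^2 - 2x + 4), so |x^3 + 8| = |x + 2|·|x^2 - 2x + 4|.
Impose δ ≤ 1 so that |x| < 3; then |x^2 - 2x + 4| ≤ 19.
Hence |x^3 + 8| ≤ 19|x + 2|, which is < ε once |x + 2| < ε/19.
Take δ = min(1, ε/19). If 0 < |x + 2| < δ then both bounds hold and |x^3 + 8| ≤ 19|x + 2| < 19·(ε/19) = ε.

δ = min(1, ε/19)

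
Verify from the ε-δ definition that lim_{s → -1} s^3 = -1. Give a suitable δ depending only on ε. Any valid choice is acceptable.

Let ε > 0. We seek δ > 0 with 0 < |s + 1| < δ ⇒ |s^3 + 1| < ε.
Factor: s^3 + 1 = (s + 1)(s^2 - s + 1), so |s^3 + 1| = |s + 1|·|s^2 - s + 1|.
Restrict δ ≤ 1. Then |s + 1| < 1 gives |s| < 2, so by the triangle inequality |s^2 - s + 1| ≤ 2^2 + 2 + 1 = 7.
Hence |s^3 + 1| ≤ 7|s + 1|, which is < ε once |s + 1| < ε/7.
Take δ = min(1, ε/7). If 0 < |s + 1| < δ then both bounds hold and |s^3 + 1| ≤ 7|s + 1| < 7·(ε/7) = ε.

δ = min(1, ε/7)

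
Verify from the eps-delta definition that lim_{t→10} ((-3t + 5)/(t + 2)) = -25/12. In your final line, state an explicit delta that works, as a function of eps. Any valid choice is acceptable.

Fix eps > 0. We want delta > 0 with 0 < |t − 10| < delta ⇒ |(-3t + 5)/(t + 2) + 25/12| < eps.
Combining over a common denominator, (-3t + 5)/(t + 2) + 25/12 = [(-3t + 5)·12 − (-25)·(t + 2)] / [12·(t + 2)] = -11(t − 10) / (12(t + 2)).
So |(-3t + 5)/(t + 2) + 25/12| = 11|t − 10| / (12·|t + 2|).
Restrict delta ≤ 6. Then |t − 10| < 6 gives |t + 2| = |(t − 10) + 12| ≥ 12 − 6 = 6.
Hence |(-3t + 5)/(t + 2) + 25/12| < 11|t − 10|/(12·6) = (11/72)|t − 10|, which is < eps once |t − 10| < (72/11)eps.
Take delta = min(6, (72/11)eps). Then 0 < |t − 10| < delta forces both bounds, so |(-3t + 5)/(t + 2) + 25/12| < eps.

delta = min(6, (72/11)eps)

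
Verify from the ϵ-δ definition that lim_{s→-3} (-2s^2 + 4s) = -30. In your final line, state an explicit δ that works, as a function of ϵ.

δ = min(1, ϵ/18)

Let ϵ > 0. We want δ > 0 such that 0 < |s + 3| < δ implies |(-2s^2 + 4s) + 30| < ϵ.
(-2s^2 + 4s) + 30 = -2s^2 + 4s + 30 = (s + 3)(-2s + 10).
So |(-2s^2 + 4s) + 30| = |s + 3|·|-2s + 10|.
Require δ ≤ 1. Then |s + 3| < 1 gives |s| < 4, and by the triangle inequality |-2s + 10| ≤ 2·4 + 10 = 18.
Hence |(-2s^2 + 4s) + 30| ≤ 18|s + 3| < ϵ provided |s + 3| < ϵ/18.
Take δ = min(1, ϵ/18). Then 0 < |s + 3| < δ gives both |s + 3| < 1 and |s + 3| < ϵ/18, so |(-2s^2 + 4s) + 30| < ϵ.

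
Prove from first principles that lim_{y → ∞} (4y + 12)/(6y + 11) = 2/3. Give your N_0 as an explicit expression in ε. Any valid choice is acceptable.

Fix ε > 0. We seek N_0 > 0 such that y > N_0 implies |(4y + 12)/(6y + 11) − (2/3)| < ε.
(4y + 12)/(6y + 11) − (2/3) = (6(4y + 12) − 4(6y + 11)) / (6(6y + 11)) = 28/(6(6y + 11)).
For y > 0 we have 6y + 11 > 6y, so |(4y + 12)/(6y + 11) − (2/3)| = 28/(6(6y + 11)) < 28/(6·6y) = (7/9)/y.
Thus |(4y + 12)/(6y + 11) − (2/3)| < ε whenever y > (7/9)/ε.
Take N_0 = (7/9)/ε. If y > N_0 then |(4y + 12)/(6y + 11) − (2/3)| < (7/9)/y < ε.

N_0 = (7/9)/ε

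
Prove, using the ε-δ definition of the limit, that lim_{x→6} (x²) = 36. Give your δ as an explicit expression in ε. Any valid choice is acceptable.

δ = min(1, ε/13)

Suppose ε > 0. We seek δ > 0 with 0 < |x − 6| < δ ⇒ |x² − 36| < ε.
Factor: x² − 36 = (x − 6)(x + 6), so |x² − 36| = |x − 6|·|x + 6|.
Impose δ ≤ 1 so that |x| < 7; then |x + 6| ≤ 13.
Hence |x² − 36| ≤ 13|x − 6|, which is < ε once |x − 6| < ε/13.
Take δ = min(1, ε/13). If 0 < |x − 6| < δ then both bounds hold and |x² − 36| ≤ 13|x − 6| < 13·(ε/13) = ε.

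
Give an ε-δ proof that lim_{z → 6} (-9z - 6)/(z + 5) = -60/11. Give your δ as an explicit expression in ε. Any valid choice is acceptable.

Suppose ε > 0. We want δ > 0 with 0 < |z − 6| < δ ⇒ |(-9z - 6)/(z + 5) + 60/11| < ε.
Combining over a common denominator, (-9z - 6)/(z + 5) + 60/11 = [(-9z - 6)·11 − (-60)·(z + 5)] / [11·(z + 5)] = -39(z − 6) / (11(z + 5)).
So |(-9z - 6)/(z + 5) + 60/11| = 39|z − 6| / (11·|z + 5|).
Require δ ≤ 11/2, so |z + 5| ≥ |11| − |z − 6| > 11 − 11/2 = 11/2.
Hence |(-9z - 6)/(z + 5) + 60/11| < 39|z − 6|/(11·(11/2)) = (78/121)|z − 6|, which is < ε once |z − 6| < (121/78)ε.
Take δ = min(11/2, (121/78)ε). Then 0 < |z − 6| < δ forces both bounds, so |(-9z - 6)/(z + 5) + 60/11| < ε.

δ = min(11/2, (121/78)ε)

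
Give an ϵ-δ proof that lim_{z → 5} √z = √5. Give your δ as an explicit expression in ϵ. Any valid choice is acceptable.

Let ϵ > 0 be given. We want δ > 0 such that 0 < |z − 5| < δ implies |√z − √5| < ϵ.
Multiplying by the conjugate, |√z − √5| = |z − 5|/(√z + √5).
Restrict δ ≤ 5 so that |z − 5| < 5 forces z > 0, and then √z + √5 > √5.
Hence |√z − √5| < |z − 5|/√5, which is < ϵ once |z − 5| < √5·ϵ.
Take δ = min(5, √5·ϵ). If 0 < |z − 5| < δ then z > 0 and |√z − √5| < |z − 5|/√5 < ϵ.

δ = min(5, √5·ϵ)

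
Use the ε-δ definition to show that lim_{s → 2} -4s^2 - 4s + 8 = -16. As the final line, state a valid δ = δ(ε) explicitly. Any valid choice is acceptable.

Let ε > 0. We want δ > 0 such that 0 < |s − 2| < δ implies |(-4s^2 - 4s + 8) + 16| < ε.
(-4s^2 - 4s + 8) + 16 = -4s^2 - 4s + 24 = (s − 2)(-4s - 12).
So |(-4s^2 - 4s + 8) + 16| = |s − 2|·|-4s - 12|.
Assume first that |s − 2| < 2, so |s| < 4. Then |-4s - 12| ≤ 4·4 + 12 = 28.
Hence |(-4s^2 - 4s + 8) + 16| ≤ 28|s − 2| < ε provided |s − 2| < ε/28.
Take δ = min(2, ε/28). Then 0 < |s − 2| < δ gives both |s − 2| < 2 and |s − 2| < ε/28, so |(-4s^2 - 4s + 8) + 16| < ε.

δ = min(2, ε/28)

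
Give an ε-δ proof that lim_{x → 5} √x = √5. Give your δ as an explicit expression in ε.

δ = min(5, √5·ε)

Let ε > 0 be given. We want δ > 0 such that 0 < |x − 5| < δ implies |√x − √5| < ε.
Rationalise: √x − √5 = (x − 5)/(√x + √5), so |√x − √5| = |x − 5|/(√x + √5).
Restrict δ ≤ 5 so that |x − 5| < 5 forces x > 0, and then √x + √5 > √5.
Hence |√x − √5| < |x − 5|/√5, which is < ε once |x − 5| < √5·ε.
Take δ = min(5, √5·ε). If 0 < |x − 5| < δ then x > 0 and |√x − √5| < |x − 5|/√5 < ε.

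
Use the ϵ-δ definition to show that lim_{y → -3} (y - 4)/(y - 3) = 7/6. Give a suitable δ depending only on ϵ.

δ = min(3, 18ϵ)

Suppose ϵ > 0. We want δ > 0 with 0 < |y + 3| < δ ⇒ |(y - 4)/(y - 3) − (7/6)| < ϵ.
Combining over a common denominator, (y - 4)/(y - 3) − (7/6) = [(y - 4)·(-6) − (-7)·(y - 3)] / [(-6)·(y - 3)] = 1(y + 3) / ((-6)(y - 3)).
So |(y - 4)/(y - 3) − (7/6)| = |y + 3| / (6·|y − 3|).
Require δ ≤ 3, so |y − 3| ≥ |-6| − |y + 3| > 6 − 3 = 3.
Hence |(y - 4)/(y - 3) − (7/6)| < |y + 3|/(6·3) = (1/18)|y + 3|, which is < ϵ once |y + 3| < 18ϵ.
Take δ = min(3, 18ϵ). Then 0 < |y + 3| < δ forces both bounds, so |(y - 4)/(y - 3) − (7/6)| < ϵ.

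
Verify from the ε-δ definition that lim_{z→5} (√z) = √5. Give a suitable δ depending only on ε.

δ = min(5, √5·ε)

Let ε > 0 be given. We want δ > 0 such that 0 < |z − 5| < δ implies |√z − √5| < ε.
Multiplying by the conjugate, |√z − √5| = |z − 5|/(√z + √5).
Restrict δ ≤ 5 so that |z − 5| < 5 forces z > 0, and then √z + √5 > √5.
Hence |√z − √5| < |z − 5|/√5, which is < ε once |z − 5| < √5·ε.
Take δ = min(5, √5·ε). If 0 < |z − 5| < δ then z > 0 and |√z − √5| < |z − 5|/√5 < ε.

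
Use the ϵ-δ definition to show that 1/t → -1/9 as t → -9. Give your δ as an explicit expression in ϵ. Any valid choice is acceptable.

Let ϵ > 0 be given. We seek δ > 0 such that 0 < |t + 9| < δ implies |1/t + 1/9| < ϵ.
|1/t + 1/9| = |-9 − t|/(9·|t|) = |t + 9|/(9|t|).
Restrict δ ≤ 9/2. Then |t + 9| < 9/2 gives |t| > 9/2, so 9|t| > 81/2.
Then |1/t + 1/9| < |t + 9|/(81/2), which is < ϵ when |t + 9| < (81/2)ϵ.
Take δ = min(9/2, (81/2)ϵ). Then 0 < |t + 9| < δ gives both |t + 9| < 9/2 and |t + 9| < (81/2)ϵ, so |1/t + 1/9| < ϵ.

δ = min(9/2, (81/2)ϵ)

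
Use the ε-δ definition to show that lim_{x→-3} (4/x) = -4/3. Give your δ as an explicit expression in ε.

Fix ε > 0. We seek δ > 0 such that 0 < |x + 3| < δ implies |4/x + 4/3| < ε.
|4/x + 4/3| = 4·|-3 − x|/(3·|x|) = 4|x + 3|/(3|x|).
Restrict δ ≤ 3/2. Then |x + 3| < 3/2 gives |x| > 3/2, so 3|x| > 9/2.
Then |4/x + 4/3| < 4|x + 3|/(9/2), which is < ε when |x + 3| < (9/8)ε.
Take δ = min(3/2, (9/8)ε). Then 0 < |x + 3| < δ gives both |x + 3| < 3/2 and |x + 3| < (9/8)ε, so |4/x + 4/3| < ε.

δ = min(3/2, (9/8)ε)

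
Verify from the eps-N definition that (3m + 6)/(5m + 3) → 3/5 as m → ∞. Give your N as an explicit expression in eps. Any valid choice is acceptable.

N = (21/25)/eps

Fix eps > 0. For m ≥ 1, |(3m + 6)/(5m + 3) − (3/5)| = |21|/(5(5m + 3)) = 21/(5(5m + 3)).
Since 5m + 3 ≥ 5m for m ≥ 1, this is ≤ 21/(5·5m) = (21/25)/m.
So |(3m + 6)/(5m + 3) − (3/5)| < eps whenever m > (21/25)/eps.
Take N = (21/25)/eps. If m > N then |(3m + 6)/(5m + 3) − (3/5)| ≤ (21/25)/m < eps.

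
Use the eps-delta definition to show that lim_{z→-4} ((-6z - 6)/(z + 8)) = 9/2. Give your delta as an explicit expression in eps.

Let eps > 0. We want delta > 0 with 0 < |z + 4| < delta ⇒ |(-6z - 6)/(z + 8) − (9/2)| < eps.
Combining over a common denominator, (-6z - 6)/(z + 8) − (9/2) = [(-6z - 6)·4 − 18·(z + 8)] / [4·(z + 8)] = -42(z + 4) / (4(z + 8)).
So |(-6z - 6)/(z + 8) − (9/2)| = 42|z + 4| / (4·|z + 8|).
Require delta ≤ 2, so |z + 8| ≥ |4| − |z + 4| > 4 − 2 = 2.
Hence |(-6z - 6)/(z + 8) − (9/2)| < 42|z + 4|/(4·2) = (21/4)|z + 4|, which is < eps once |z + 4| < (4/21)eps.
Take delta = min(2, (4/21)eps). Then 0 < |z + 4| < delta forces both bounds, so |(-6z - 6)/(z + 8) − (9/2)| < eps.

delta = min(2, (4/21)eps)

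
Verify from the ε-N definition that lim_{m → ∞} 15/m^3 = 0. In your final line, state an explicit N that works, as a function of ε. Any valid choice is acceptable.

N = (15/ε)^{1/3}

Fix ε > 0. For m ≥ 1, |15/m^3 − 0| = 15/m^3.
15/m^3 < ε ⇔ m^3 > 15/ε ⇔ m > (15/ε)^{1/3}.
Take N = (15/ε)^{1/3}. Then m > N implies 15/m^3 < ε.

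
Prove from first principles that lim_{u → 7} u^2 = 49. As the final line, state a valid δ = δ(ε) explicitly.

Let ε > 0 be given. We seek δ > 0 with 0 < |u − 7| < δ ⇒ |u^2 − 49| < ε.
Factor: u^2 − 49 = (u − 7)(u + 7), so |u^2 − 49| = |u − 7|·|u + 7|.
Impose δ ≤ 1 so that |u| < 8; then |u + 7| ≤ 15.
Hence |u^2 − 49| ≤ 15|u − 7|, which is < ε once |u − 7| < ε/15.
Take δ = min(1, ε/15). If 0 < |u − 7| < δ then both bounds hold and |u^2 − 49| ≤ 15|u − 7| < 15·(ε/15) = ε.

δ = min(1, ε/15)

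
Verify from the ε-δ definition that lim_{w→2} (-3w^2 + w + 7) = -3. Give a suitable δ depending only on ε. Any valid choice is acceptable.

Fix ε > 0. We want δ > 0 such that 0 < |w − 2| < δ implies |(-3w^2 + w + 7) + 3| < ε.
(-3w^2 + w + 7) + 3 = -3w^2 + w + 10 = (w − 2)(-3w - 5).
So |(-3w^2 + w + 7) + 3| = |w − 2|·|-3w - 5|.
Require δ ≤ 1. Then |w − 2| < 1 gives |w| < 3, and by the triangle inequality |-3w - 5| ≤ 3·3 + 5 = 14.
Hence |(-3w^2 + w + 7) + 3| ≤ 14|w − 2| < ε provided |w − 2| < ε/14.
Choosing δ = min(1, ε/14) ensures both conditions, hence |(-3w^2 + w + 7) + 3| < ε.

δ = min(1, ε/14)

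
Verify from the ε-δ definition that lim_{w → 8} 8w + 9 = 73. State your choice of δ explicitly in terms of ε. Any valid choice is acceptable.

Fix ε > 0. We need δ > 0 so that 0 < |w − 8| < δ implies |(8w + 9) − 73| < ε.
|(8w + 9) − 73| = |8w - 64| = 8|w − 8|.
Thus it suffices that |w − 8| < ε/8.
Choosing δ = ε/8 gives |(8w + 9) − 73| = 8|w − 8| < ε whenever |w − 8| < δ.

δ = ε/8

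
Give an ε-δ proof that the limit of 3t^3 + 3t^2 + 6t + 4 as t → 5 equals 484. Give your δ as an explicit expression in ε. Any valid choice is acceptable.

δ = min(2, ε/369)

Suppose ε > 0. We want δ > 0 such that 0 < |t − 5| < δ implies |(3t^3 + 3t^2 + 6t + 4) − 484| < ε.
(3t^3 + 3t^2 + 6t + 4) − 484 = 3t^3 + 3t^2 + 6t - 480 = (t − 5)(3t^2 + 18t + 96).
So |(3t^3 + 3t^2 + 6t + 4) − 484| = |t − 5|·|3t^2 + 18t + 96|.
Require δ ≤ 2. Then |t − 5| < 2 gives |t| < 7, and by the triangle inequality |3t^2 + 18t + 96| ≤ 3·7^2 + 18·7 + 96 = 369.
Hence |(3t^3 + 3t^2 + 6t + 4) − 484| ≤ 369|t − 5| < ε provided |t − 5| < ε/369.
Choosing δ = min(2, ε/369) ensures both conditions, hence |(3t^3 + 3t^2 + 6t + 4) − 484| < ε.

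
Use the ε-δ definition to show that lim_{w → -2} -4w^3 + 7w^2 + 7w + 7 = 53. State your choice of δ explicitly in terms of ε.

Let ε > 0. We want δ > 0 such that 0 < |w + 2| < δ implies |(-4w^3 + 7w^2 + 7w + 7) − 53| < ε.
(-4w^3 + 7w^2 + 7w + 7) − 53 = -4w^3 + 7w^2 + 7w - 46 = (w + 2)(-4w^2 + 15w - 23).
So |(-4w^3 + 7w^2 + 7w + 7) − 53| = |w + 2|·|-4w^2 + 15w - 23|.
Require δ ≤ 2. Then |w + 2| < 2 gives |w| < 4, and by the triangle inequality |-4w^2 + 15w - 23| ≤ 4·4^2 + 15·4 + 23 = 147.
Hence |(-4w^3 + 7w^2 + 7w + 7) − 53| ≤ 147|w + 2| < ε provided |w + 2| < ε/147.
Take δ = min(2, ε/147). Then 0 < |w + 2| < δ gives both |w + 2| < 2 and |w + 2| < ε/147, so |(-4w^3 + 7w^2 + 7w + 7) − 53| < ε.

δ = min(2, ε/147)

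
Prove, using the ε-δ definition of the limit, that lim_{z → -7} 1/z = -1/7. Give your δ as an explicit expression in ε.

Let ε > 0. We seek δ > 0 such that 0 < |z + 7| < δ implies |1/z + 1/7| < ε.
|1/z + 1/7| = |-7 − z|/(7·|z|) = |z + 7|/(7|z|).
Restrict δ ≤ 7/2. Then |z + 7| < 7/2 gives |z| > 7/2, so 7|z| > 49/2.
Then |1/z + 1/7| < |z + 7|/(49/2), which is < ε when |z + 7| < (49/2)ε.
Take δ = min(7/2, (49/2)ε). Then 0 < |z + 7| < δ gives both |z + 7| < 7/2 and |z + 7| < (49/2)ε, so |1/z + 1/7| < ε.

δ = min(7/2, (49/2)ε)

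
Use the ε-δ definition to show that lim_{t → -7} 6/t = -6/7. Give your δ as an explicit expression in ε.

δ = min(7/2, (49/12)ε)

Let ε > 0. We seek δ > 0 such that 0 < |t + 7| < δ implies |6/t + 6/7| < ε.
|6/t + 6/7| = 6·|-7 − t|/(7·|t|) = 6|t + 7|/(7|t|).
Restrict δ ≤ 7/2. Then |t + 7| < 7/2 gives |t| > 7/2, so 7|t| > 49/2.
Then |6/t + 6/7| < 6|t + 7|/(49/2), which is < ε when |t + 7| < (49/12)ε.
Take δ = min(7/2, (49/12)ε). Then 0 < |t + 7| < δ gives both |t + 7| < 7/2 and |t + 7| < (49/12)ε, so |6/t + 6/7| < ε.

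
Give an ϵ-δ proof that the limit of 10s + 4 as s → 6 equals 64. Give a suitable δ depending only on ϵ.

Let ϵ > 0 be given. We need δ > 0 so that 0 < |s − 6| < δ implies |(10s + 4) − 64| < ϵ.
|(10s + 4) − 64| = |10s - 60| = 10|s − 6|.
Thus it suffices that |s − 6| < ϵ/10.
Choosing δ = ϵ/10 gives |(10s + 4) − 64| = 10|s − 6| < ϵ whenever |s − 6| < δ.

δ = ϵ/10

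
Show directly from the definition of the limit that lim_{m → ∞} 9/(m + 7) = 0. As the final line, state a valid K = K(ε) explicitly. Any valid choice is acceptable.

Let ε > 0. For m ≥ 1, |9/(m + 7) − 0| = 9/(m + 7) ≤ 9/m.
We need 9/m < ε, i.e. m > 9/ε.
Take K = 9/ε. If m > K then |9/(m + 7)| ≤ 9/m < ε.

K = 9/ε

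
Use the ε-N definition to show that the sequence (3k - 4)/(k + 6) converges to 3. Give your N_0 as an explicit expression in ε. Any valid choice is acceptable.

Fix ε > 0. For k ≥ 1, |(3k - 4)/(k + 6) − 3| = |-22|/((k + 6)) = 22/((k + 6)).
Since k + 6 ≥ k for k ≥ 1, this is ≤ 22/(k) = 22/k.
So |(3k - 4)/(k + 6) − 3| < ε whenever k > 22/ε.
Take N_0 = 22/ε. If k > N_0 then |(3k - 4)/(k + 6) − 3| ≤ 22/k < ε.

N_0 = 22/ε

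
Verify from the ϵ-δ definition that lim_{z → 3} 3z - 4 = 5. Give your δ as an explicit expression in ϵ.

δ = ϵ/3

Let ϵ > 0. We need δ > 0 so that 0 < |z − 3| < δ implies |(3z - 4) − 5| < ϵ.
|(3z - 4) − 5| = |3z - 9| = 3|z − 3|.
So 3|z − 3| < ϵ exactly when |z − 3| < ϵ/3.
Choosing δ = ϵ/3 gives |(3z - 4) − 5| = 3|z − 3| < ϵ whenever |z − 3| < δ.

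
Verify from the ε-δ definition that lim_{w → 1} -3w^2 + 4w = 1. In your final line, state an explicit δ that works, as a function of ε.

Fix ε > 0. We want δ > 0 such that 0 < |w − 1| < δ implies |(-3w^2 + 4w) − 1| < ε.
(-3w^2 + 4w) − 1 = -3w^2 + 4w - 1 = (w − 1)(-3w + 1).
So |(-3w^2 + 4w) − 1| = |w − 1|·|-3w + 1|.
Assume first that |w − 1| < 1, so |w| < 2. Then |-3w + 1| ≤ 3·2 + 1 = 7.
Hence |(-3w^2 + 4w) − 1| ≤ 7|w − 1| < ε provided |w − 1| < ε/7.
Choosing δ = min(1, ε/7) ensures both conditions, hence |(-3w^2 + 4w) − 1| < ε.

δ = min(1, ε/7)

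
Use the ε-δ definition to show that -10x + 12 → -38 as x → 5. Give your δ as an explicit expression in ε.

δ = ε/10

Let ε > 0. We need δ > 0 so that 0 < |x − 5| < δ implies |(-10x + 12) + 38| < ε.
Since (-10x + 12) + 38 = -10(x − 5), we have |(-10x + 12) + 38| = 10|x − 5|.
So 10|x − 5| < ε exactly when |x − 5| < ε/10.
Take δ = ε/10. If 0 < |x − 5| < δ then |(-10x + 12) + 38| = 10|x − 5| < 10·(ε/10) = ε.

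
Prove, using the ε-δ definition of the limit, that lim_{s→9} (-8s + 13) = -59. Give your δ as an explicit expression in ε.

Fix ε > 0. We need δ > 0 so that 0 < |s − 9| < δ implies |(-8s + 13) + 59| < ε.
Since (-8s + 13) + 59 = -8(s − 9), we have |(-8s + 13) + 59| = 8|s − 9|.
So 8|s − 9| < ε exactly when |s − 9| < ε/8.
Take δ = ε/8. If 0 < |s − 9| < δ then |(-8s + 13) + 59| = 8|s − 9| < 8·(ε/8) = ε.

δ = ε/8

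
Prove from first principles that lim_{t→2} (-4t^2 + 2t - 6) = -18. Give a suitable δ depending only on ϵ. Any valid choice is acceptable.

Let ϵ > 0. We want δ > 0 such that 0 < |t − 2| < δ implies |(-4t^2 + 2t - 6) + 18| < ϵ.
(-4t^2 + 2t - 6) + 18 = -4t^2 + 2t + 12 = (t − 2)(-4t - 6).
So |(-4t^2 + 2t - 6) + 18| = |t − 2|·|-4t - 6|.
Require δ ≤ 1. Then |t − 2| < 1 gives |t| < 3, and by the triangle inequality |-4t - 6| ≤ 4·3 + 6 = 18.
Hence |(-4t^2 + 2t - 6) + 18| ≤ 18|t − 2| < ϵ provided |t − 2| < ϵ/18.
Choosing δ = min(1, ϵ/18) ensures both conditions, hence |(-4t^2 + 2t - 6) + 18| < ϵ.

δ = min(1, ϵ/18)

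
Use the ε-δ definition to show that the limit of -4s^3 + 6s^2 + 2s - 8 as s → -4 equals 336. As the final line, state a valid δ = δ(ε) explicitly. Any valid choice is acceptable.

δ = min(2, ε/362)

Let ε > 0. We want δ > 0 such that 0 < |s + 4| < δ implies |(-4s^3 + 6s^2 + 2s - 8) − 336| < ε.
(-4s^3 + 6s^2 + 2s - 8) − 336 = -4s^3 + 6s^2 + 2s - 344 = (s + 4)(-4s^2 + 22s - 86).
So |(-4s^3 + 6s^2 + 2s - 8) − 336| = |s + 4|·|-4s^2 + 22s - 86|.
Assume first that |s + 4| < 2, so |s| < 6. Then |-4s^2 + 22s - 86| ≤ 4·6^2 + 22·6 + 86 = 362.
Hence |(-4s^3 + 6s^2 + 2s - 8) − 336| ≤ 362|s + 4| < ε provided |s + 4| < ε/362.
Take δ = min(2, ε/362). Then 0 < |s + 4| < δ gives both |s + 4| < 2 and |s + 4| < ε/362, so |(-4s^3 + 6s^2 + 2s - 8) − 336| < ε.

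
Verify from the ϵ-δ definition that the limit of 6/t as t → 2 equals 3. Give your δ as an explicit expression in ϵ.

Fix ϵ > 0. We seek δ > 0 such that 0 < |t − 2| < δ implies |6/t − 3| < ϵ.
|6/t − 3| = 6·|2 − t|/(2·|t|) = 6|t − 2|/(2|t|).
Restrict δ ≤ 1. Then |t − 2| < 1 gives |t| > 1, so 2|t| > 2.
Then |6/t − 3| < 6|t − 2|/2, which is < ϵ when |t − 2| < (1/3)ϵ.
Take δ = min(1, (1/3)ϵ). Then 0 < |t − 2| < δ gives both |t − 2| < 1 and |t − 2| < (1/3)ϵ, so |6/t − 3| < ϵ.

δ = min(1, (1/3)ϵ)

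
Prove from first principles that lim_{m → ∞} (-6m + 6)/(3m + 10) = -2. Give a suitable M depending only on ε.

Let ε > 0. For m ≥ 1, |(-6m + 6)/(3m + 10) + 2| = |78|/(3(3m + 10)) = 78/(3(3m + 10)).
Since 3m + 10 ≥ 3m for m ≥ 1, this is ≤ 78/(3·3m) = (26/3)/m.
So |(-6m + 6)/(3m + 10) + 2| < ε whenever m > (26/3)/ε.
Take M = (26/3)/ε. If m > M then |(-6m + 6)/(3m + 10) + 2| ≤ (26/3)/m < ε.

M = (26/3)/ε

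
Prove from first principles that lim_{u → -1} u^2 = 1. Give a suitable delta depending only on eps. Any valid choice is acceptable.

Let eps > 0. We seek delta > 0 with 0 < |u + 1| < delta ⇒ |u^2 − 1| < eps.
Factor: u^2 − 1 = (u + 1)(u - 1), so |u^2 − 1| = |u + 1|·|u - 1|.
Restrict delta ≤ 1. Then |u + 1| < 1 gives |u| < 2, so by the triangle inequality |u - 1| ≤ 2 + 1 = 3.
Hence |u^2 − 1| ≤ 3|u + 1|, which is < eps once |u + 1| < eps/3.
Take delta = min(1, eps/3). If 0 < |u + 1| < delta then both bounds hold and |u^2 − 1| ≤ 3|u + 1| < 3·(eps/3) = eps.

delta = min(1, eps/3)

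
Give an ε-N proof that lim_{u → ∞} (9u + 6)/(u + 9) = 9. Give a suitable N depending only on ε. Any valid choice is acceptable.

Fix ε > 0. We seek N > 0 such that u > N implies |(9u + 6)/(u + 9) − 9| < ε.
(9u + 6)/(u + 9) − 9 = ((9u + 6) − 9(u + 9)) / ((u + 9)) = -75/((u + 9)).
For u > 0 we have u + 9 > u, so |(9u + 6)/(u + 9) − 9| = 75/((u + 9)) < 75/(u) = 75/u.
Thus |(9u + 6)/(u + 9) − 9| < ε whenever u > 75/ε.
Take N = 75/ε. If u > N then |(9u + 6)/(u + 9) − 9| < 75/u < ε.

N = 75/ε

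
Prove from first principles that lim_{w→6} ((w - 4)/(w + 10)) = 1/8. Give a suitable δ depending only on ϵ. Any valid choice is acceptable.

Suppose ϵ > 0. We want δ > 0 with 0 < |w − 6| < δ ⇒ |(w - 4)/(w + 10) − (1/8)| < ϵ.
Combining over a common denominator, (w - 4)/(w + 10) − (1/8) = [(w - 4)·16 − 2·(w + 10)] / [16·(w + 10)] = 14(w − 6) / (16(w + 10)).
So |(w - 4)/(w + 10) − (1/8)| = 14|w − 6| / (16·|w + 10|).
Restrict δ ≤ 8. Then |w − 6| < 8 gives |w + 10| = |(w − 6) + 16| ≥ 16 − 8 = 8.
Hence |(w - 4)/(w + 10) − (1/8)| < 14|w − 6|/(16·8) = (7/64)|w − 6|, which is < ϵ once |w − 6| < (64/7)ϵ.
Take δ = min(8, (64/7)ϵ). Then 0 < |w − 6| < δ forces both bounds, so |(w - 4)/(w + 10) − (1/8)| < ϵ.

δ = min(8, (64/7)ϵ)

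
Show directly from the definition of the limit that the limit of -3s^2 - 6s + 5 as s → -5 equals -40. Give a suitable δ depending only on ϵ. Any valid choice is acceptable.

δ = min(2, ϵ/30)

Fix ϵ > 0. We want δ > 0 such that 0 < |s + 5| < δ implies |(-3s^2 - 6s + 5) + 40| < ϵ.
(-3s^2 - 6s + 5) + 40 = -3s^2 - 6s + 45 = (s + 5)(-3s + 9).
So |(-3s^2 - 6s + 5) + 40| = |s + 5|·|-3s + 9|.
Require δ ≤ 2. Then |s + 5| < 2 gives |s| < 7, and by the triangle inequality |-3s + 9| ≤ 3·7 + 9 = 30.
Hence |(-3s^2 - 6s + 5) + 40| ≤ 30|s + 5| < ϵ provided |s + 5| < ϵ/30.
Choosing δ = min(2, ϵ/30) ensures both conditions, hence |(-3s^2 - 6s + 5) + 40| < ϵ.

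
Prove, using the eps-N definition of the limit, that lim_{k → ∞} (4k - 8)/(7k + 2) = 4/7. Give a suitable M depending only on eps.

M = (64/49)/eps

Suppose eps > 0. For k ≥ 1, |(4k - 8)/(7k + 2) − (4/7)| = |-64|/(7(7k + 2)) = 64/(7(7k + 2)).
Since 7k + 2 ≥ 7k for k ≥ 1, this is ≤ 64/(7·7k) = (64/49)/k.
So |(4k - 8)/(7k + 2) − (4/7)| < eps whenever k > (64/49)/eps.
Take M = (64/49)/eps. If k > M then |(4k - 8)/(7k + 2) − (4/7)| ≤ (64/49)/k < eps.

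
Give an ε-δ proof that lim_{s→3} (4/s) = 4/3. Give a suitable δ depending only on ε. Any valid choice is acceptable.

Fix ε > 0. We seek δ > 0 such that 0 < |s − 3| < δ implies |4/s − (4/3)| < ε.
|4/s − (4/3)| = 4·|3 − s|/(3·|s|) = 4|s − 3|/(3|s|).
Restrict δ ≤ 3/2. Then |s − 3| < 3/2 gives |s| > 3/2, so 3|s| > 9/2.
Then |4/s − (4/3)| < 4|s − 3|/(9/2), which is < ε when |s − 3| < (9/8)ε.
Take δ = min(3/2, (9/8)ε). Then 0 < |s − 3| < δ gives both |s − 3| < 3/2 and |s − 3| < (9/8)ε, so |4/s − (4/3)| < ε.

δ = min(3/2, (9/8)ε)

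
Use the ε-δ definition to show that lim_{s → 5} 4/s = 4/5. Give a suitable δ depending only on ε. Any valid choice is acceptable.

Suppose ε > 0. We seek δ > 0 such that 0 < |s − 5| < δ implies |4/s − (4/5)| < ε.
|4/s − (4/5)| = 4·|5 − s|/(5·|s|) = 4|s − 5|/(5|s|).
Require δ ≤ 5/2 so that |s| > 5 − 5/2 = 5/2, hence 5|s| > 25/2.
Then |4/s − (4/5)| < 4|s − 5|/(25/2), which is < ε when |s − 5| < (25/8)ε.
Take δ = min(5/2, (25/8)ε). Then 0 < |s − 5| < δ gives both |s − 5| < 5/2 and |s − 5| < (25/8)ε, so |4/s − (4/5)| < ε.

δ = min(5/2, (25/8)ε)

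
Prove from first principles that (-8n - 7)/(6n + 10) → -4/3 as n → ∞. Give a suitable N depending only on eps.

Fix eps > 0. For n ≥ 1, |(-8n - 7)/(6n + 10) + 4/3| = |38|/(6(6n + 10)) = 38/(6(6n + 10)).
Since 6n + 10 ≥ 6n for n ≥ 1, this is ≤ 38/(6·6n) = (19/18)/n.
So |(-8n - 7)/(6n + 10) + 4/3| < eps whenever n > (19/18)/eps.
Take N = (19/18)/eps. If n > N then |(-8n - 7)/(6n + 10) + 4/3| ≤ (19/18)/n < eps.

N = (19/18)/eps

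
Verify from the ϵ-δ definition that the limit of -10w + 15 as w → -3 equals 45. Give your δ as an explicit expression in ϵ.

Let ϵ > 0 be given. We need δ > 0 so that 0 < |w + 3| < δ implies |(-10w + 15) − 45| < ϵ.
Since (-10w + 15) − 45 = -10(w + 3), we have |(-10w + 15) − 45| = 10|w + 3|.
Thus it suffices that |w + 3| < ϵ/10.
Choosing δ = ϵ/10 gives |(-10w + 15) − 45| = 10|w + 3| < ϵ whenever |w + 3| < δ.

δ = ϵ/10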